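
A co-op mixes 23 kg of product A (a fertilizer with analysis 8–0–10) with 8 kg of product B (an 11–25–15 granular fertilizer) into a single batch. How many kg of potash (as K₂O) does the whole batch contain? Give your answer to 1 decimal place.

3.5 kg K₂O

K₂O mass = 10%×23 + 15%×8 = 3.5 kg.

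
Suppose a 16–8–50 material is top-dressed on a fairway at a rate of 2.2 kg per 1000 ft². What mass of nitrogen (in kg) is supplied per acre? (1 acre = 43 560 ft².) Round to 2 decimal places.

15.33 kg N per acre

nitrogen per 1000 ft² = 2.2 × 16% = 0.352 kg.
Convert to per acre: 0.352 × 43.56 = 15.3331 kg.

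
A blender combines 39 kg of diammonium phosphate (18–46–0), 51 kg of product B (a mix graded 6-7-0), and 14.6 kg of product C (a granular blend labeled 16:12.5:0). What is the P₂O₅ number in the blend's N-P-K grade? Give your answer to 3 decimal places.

22.309% P₂O₅

Total mass = 39 + 51 + 14.6 = 104.6 kg.
P₂O₅ mass = 46%×39 + 7%×51 + 12.5%×14.6 = 23.335 kg.
% P₂O₅ = 23.335 / 104.6 = 22.3088%.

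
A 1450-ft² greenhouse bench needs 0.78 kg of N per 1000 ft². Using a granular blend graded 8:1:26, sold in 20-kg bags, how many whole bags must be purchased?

1 bags

Product per 1000 ft² = 0.78 / 8% = 9.75 kg.
Total product = 9.75 × 1450 / 1000 = 14.1375 kg.
Bags = ⌈14.1375 / 20⌉ = 1.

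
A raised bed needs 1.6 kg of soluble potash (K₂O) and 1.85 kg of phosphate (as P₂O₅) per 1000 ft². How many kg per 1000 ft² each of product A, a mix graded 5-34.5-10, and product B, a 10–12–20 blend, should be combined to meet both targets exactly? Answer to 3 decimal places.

With a, b = kg per 1000 ft² of product A and product B:
K₂O: 0.1·a + 0.2·b = 1.6
P₂O₅: 0.345·a + 0.12·b = 1.85
Eliminate a: (row1) − 0.1/0.345·(row2) → 0.165217·b = 1.06377, so b = 6.4386.
Back-substitute: a = (1.6 − 0.2·6.4386) / 0.1 = 3.12281.

3.123 kg product A, 6.439 kg product B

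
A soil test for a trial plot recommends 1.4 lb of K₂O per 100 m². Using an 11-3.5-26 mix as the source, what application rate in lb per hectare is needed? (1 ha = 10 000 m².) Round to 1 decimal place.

Product per 100 m² = 1.4 / 26% = 5.38462 lb.
Convert to per hectare: 5.38462 × 100 = 538.462 lb.

538.5 lb of product per hectare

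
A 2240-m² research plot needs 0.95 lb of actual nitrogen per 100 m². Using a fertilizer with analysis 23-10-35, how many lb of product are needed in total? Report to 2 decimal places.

Product per 100 m² = 0.95 / 23% = 4.13043 lb.
Total product = 4.13043 × 2240 / 100 = 92.5217 lb.

92.52 lb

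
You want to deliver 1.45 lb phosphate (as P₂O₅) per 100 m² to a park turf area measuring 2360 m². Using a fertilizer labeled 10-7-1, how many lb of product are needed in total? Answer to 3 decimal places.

Product per 100 m² = 1.45 / 7% = 20.7143 lb.
Total product = 20.7143 × 2360 / 100 = 488.8571 lb.

488.857 lb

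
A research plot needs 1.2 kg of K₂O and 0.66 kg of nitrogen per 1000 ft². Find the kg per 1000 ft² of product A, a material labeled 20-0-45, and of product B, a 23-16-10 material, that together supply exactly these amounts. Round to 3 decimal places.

Let a = kg of product A, b = kg of product B (per 1000 ft²).
K₂O: 0.45·a + 0.1·b = 1.2
N: 0.2·a + 0.23·b = 0.66
Eliminate a: (row1) − 0.45/0.2·(row2) → -0.4175·b = -0.285, so b = 0.682635.
Back-substitute: a = (1.2 − 0.1·0.682635) / 0.45 = 2.51497.

2.515 kg product A, 0.683 kg product B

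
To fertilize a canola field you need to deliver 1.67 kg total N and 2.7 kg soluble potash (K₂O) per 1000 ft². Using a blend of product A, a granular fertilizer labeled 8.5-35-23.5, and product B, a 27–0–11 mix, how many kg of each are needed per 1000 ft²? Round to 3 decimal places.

Let a = kg of product A, b = kg of product B (per 1000 ft²).
N: 0.085·a + 0.27·b = 1.67
K₂O: 0.235·a + 0.11·b = 2.7
From row1: a = (1.67 − 0.27·b) / 0.085.
Into row2: 0.235·(1.67 − 0.27·b)/0.085 + 0.11·b = 2.7 → b = 3.01201, a = 10.07948.

10.079 kg product A, 3.012 kg product B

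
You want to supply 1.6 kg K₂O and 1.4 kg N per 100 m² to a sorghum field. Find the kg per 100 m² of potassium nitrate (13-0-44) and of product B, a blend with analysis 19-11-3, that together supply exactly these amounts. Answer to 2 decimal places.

3.29 kg potassium nitrate, 5.12 kg product B

Per-100 m² balance (a = potassium nitrate, b = product B):
K₂O: 0.44·a + 0.03·b = 1.6
N: 0.13·a + 0.19·b = 1.4
Eliminate b: (row1) − 0.03/0.19·(row2) → 0.419474·a = 1.37895, so a = 3.28733.
Then b = (1.4 − 0.13·3.28733) / 0.19 = 5.1192.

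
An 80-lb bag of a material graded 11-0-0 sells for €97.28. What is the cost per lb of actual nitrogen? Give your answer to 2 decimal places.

N in bag = 80 × 11% = 8.8 lb.
Cost per lb N = €97.28 / 8.8 = €11.0545.

€11.05 per lb N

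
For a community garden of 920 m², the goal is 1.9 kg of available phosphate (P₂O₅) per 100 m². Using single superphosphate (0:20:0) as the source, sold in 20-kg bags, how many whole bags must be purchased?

Product per 100 m² = 1.9 / 20% = 9.5 kg.
Total product = 9.5 × 920 / 100 = 87.4 kg.
Bags = ⌈87.4 / 20⌉ = 5.

5 bags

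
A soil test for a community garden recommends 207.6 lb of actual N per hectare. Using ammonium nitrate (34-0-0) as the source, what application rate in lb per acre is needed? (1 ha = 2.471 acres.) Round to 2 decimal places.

247.10 lb of product per acre

Product per hectare = 207.6 / 34% = 610.588 lb.
Convert to per acre: 610.588 × 0.404694 = 247.102 lb.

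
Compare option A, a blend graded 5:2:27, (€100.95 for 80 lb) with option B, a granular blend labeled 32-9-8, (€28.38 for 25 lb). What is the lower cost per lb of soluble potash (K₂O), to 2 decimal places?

€4.67 per lb K₂O (option A)

option A: K₂O per bag = 80 × 27% = 21.6 lb; cost = 100.95 / 21.6 = €4.6736/lb K₂O.
option B: K₂O per bag = 25 × 8% = 2 lb; cost = 28.38 / 2 = €14.1900/lb K₂O.
option A is cheaper.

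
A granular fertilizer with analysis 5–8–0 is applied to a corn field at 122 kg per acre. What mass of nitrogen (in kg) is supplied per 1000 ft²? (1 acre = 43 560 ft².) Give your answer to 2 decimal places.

0.14 kg N per thousand sq ft

nitrogen per acre = 122 × 5% = 6.1 kg.
Convert to per 1000 ft²: 6.1 × 0.0229568 = 0.140037 kg.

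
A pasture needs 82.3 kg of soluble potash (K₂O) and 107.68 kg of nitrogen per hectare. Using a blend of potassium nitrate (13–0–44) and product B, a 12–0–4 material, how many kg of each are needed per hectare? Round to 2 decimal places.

116.99 kg potassium nitrate, 770.59 kg product B

Per-hectare balance (a = potassium nitrate, b = product B):
K₂O: 0.44·a + 0.04·b = 82.3
N: 0.13·a + 0.12·b = 107.68
From row1: a = (82.3 − 0.04·b) / 0.44.
Into row2: 0.13·(82.3 − 0.04·b)/0.44 + 0.12·b = 107.68 → b = 770.592, a = 116.992.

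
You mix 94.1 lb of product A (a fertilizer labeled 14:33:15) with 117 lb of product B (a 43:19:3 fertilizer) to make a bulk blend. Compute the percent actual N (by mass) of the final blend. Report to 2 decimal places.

30.07% N

Total mass = 94.1 + 117 = 211.1 lb.
N mass = 14%×94.1 + 43%×117 = 63.484 lb.
% N = 63.484 / 211.1 = 30.073%.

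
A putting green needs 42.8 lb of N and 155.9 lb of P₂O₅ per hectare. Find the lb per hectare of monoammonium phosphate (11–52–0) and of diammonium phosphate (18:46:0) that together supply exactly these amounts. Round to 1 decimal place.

194.7 lb monoammonium phosphate, 118.8 lb diammonium phosphate

Let a = lb of monoammonium phosphate, b = lb of diammonium phosphate (per hectare).
N: 0.11·a + 0.18·b = 42.8
P₂O₅: 0.52·a + 0.46·b = 155.9
From row1: a = (42.8 − 0.18·b) / 0.11.
Into row2: 0.52·(42.8 − 0.18·b)/0.11 + 0.46·b = 155.9 → b = 118.767, a = 194.744.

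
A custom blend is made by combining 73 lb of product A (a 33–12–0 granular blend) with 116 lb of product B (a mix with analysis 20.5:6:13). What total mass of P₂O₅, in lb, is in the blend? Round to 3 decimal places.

15.720 lb P₂O₅

P₂O₅ mass = 12%×73 + 6%×116 = 15.72 lb.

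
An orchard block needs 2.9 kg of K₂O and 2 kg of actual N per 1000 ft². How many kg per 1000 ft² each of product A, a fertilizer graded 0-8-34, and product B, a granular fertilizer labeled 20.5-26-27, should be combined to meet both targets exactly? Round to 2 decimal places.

0.78 kg product A, 9.76 kg product B

With a, b = kg per 1000 ft² of product A and product B:
K₂O: 0.34·a + 0.27·b = 2.9
N: 0·a + 0.205·b = 2
Solving simultaneously: a = 0.781923, b = 9.7561.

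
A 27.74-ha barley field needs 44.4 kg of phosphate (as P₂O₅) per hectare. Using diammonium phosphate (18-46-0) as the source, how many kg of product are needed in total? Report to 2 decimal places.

2677.51 kg

Product per hectare = 44.4 / 46% = 96.5217 kg.
Total product = 96.5217 × 27.74 = 2677.513 kg.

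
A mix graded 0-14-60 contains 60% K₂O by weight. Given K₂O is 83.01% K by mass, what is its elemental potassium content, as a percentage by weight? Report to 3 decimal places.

49.806% K

%K = 60 × 0.8301 = 49.806%.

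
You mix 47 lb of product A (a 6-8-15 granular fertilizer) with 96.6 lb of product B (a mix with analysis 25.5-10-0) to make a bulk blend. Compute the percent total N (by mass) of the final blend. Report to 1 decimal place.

Total mass = 47 + 96.6 = 143.6 lb.
N mass = 6%×47 + 25.5%×96.6 = 27.453 lb.
% N = 27.453 / 143.6 = 19.1177%.

19.1% N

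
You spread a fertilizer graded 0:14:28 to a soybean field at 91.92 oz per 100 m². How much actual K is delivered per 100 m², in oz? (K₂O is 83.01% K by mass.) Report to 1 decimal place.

21.4 oz K per hundred sq m

K₂O per 100 m² = 91.92 × 28% = 25.7376 oz.
Elemental K = 25.7376 × 0.8301 = 21.3648 oz per 100 m².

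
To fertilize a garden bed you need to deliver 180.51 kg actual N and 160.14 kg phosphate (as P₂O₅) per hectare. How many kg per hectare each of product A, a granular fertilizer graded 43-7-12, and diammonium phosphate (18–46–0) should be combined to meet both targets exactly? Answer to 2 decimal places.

292.71 kg product A, 303.59 kg diammonium phosphate

Let a = kg of product A, b = kg of diammonium phosphate (per hectare).
N: 0.43·a + 0.18·b = 180.51
P₂O₅: 0.07·a + 0.46·b = 160.14
Eliminate b: (row1) − 0.18/0.46·(row2) → 0.402609·a = 117.847, so a = 292.707.
Then b = (160.14 − 0.07·292.707) / 0.46 = 303.588.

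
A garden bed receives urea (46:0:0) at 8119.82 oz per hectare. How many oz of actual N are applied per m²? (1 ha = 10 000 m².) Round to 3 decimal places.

nitrogen per hectare = 8119.82 × 46% = 3735.12 oz.
Convert to per m²: 3735.12 × 0.0001 = 0.373512 oz.

0.374 oz N per sq m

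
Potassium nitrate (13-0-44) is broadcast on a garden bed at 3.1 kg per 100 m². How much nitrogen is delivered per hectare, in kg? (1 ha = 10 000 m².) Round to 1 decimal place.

40.3 kg N per hectare

nitrogen per 100 m² = 3.1 × 13% = 0.403 kg.
Convert to per hectare: 0.403 × 100 = 40.3 kg.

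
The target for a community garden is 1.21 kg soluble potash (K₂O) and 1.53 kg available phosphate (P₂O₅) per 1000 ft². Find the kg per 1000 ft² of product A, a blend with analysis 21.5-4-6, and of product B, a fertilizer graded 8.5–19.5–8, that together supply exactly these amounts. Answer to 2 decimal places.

13.36 kg product A, 5.11 kg product B

Let a = kg of product A, b = kg of product B (per 1000 ft²).
K₂O: 0.06·a + 0.08·b = 1.21
P₂O₅: 0.04·a + 0.195·b = 1.53
Eliminate b: (row1) − 0.08/0.195·(row2) → 0.0435897·a = 0.582308, so a = 13.3588.
Then b = (1.53 − 0.04·13.3588) / 0.195 = 5.10588.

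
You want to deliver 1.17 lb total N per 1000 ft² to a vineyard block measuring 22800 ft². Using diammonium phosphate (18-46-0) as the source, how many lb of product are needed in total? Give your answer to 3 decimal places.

148.200 lb

Product per 1000 ft² = 1.17 / 18% = 6.5 lb.
Total product = 6.5 × 22800 / 1000 = 148.2 lb.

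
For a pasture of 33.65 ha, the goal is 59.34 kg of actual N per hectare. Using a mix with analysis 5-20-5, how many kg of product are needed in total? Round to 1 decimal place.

39935.8 kg

Product per hectare = 59.34 / 5% = 1186.8 kg.
Total product = 1186.8 × 33.65 = 39935.82 kg.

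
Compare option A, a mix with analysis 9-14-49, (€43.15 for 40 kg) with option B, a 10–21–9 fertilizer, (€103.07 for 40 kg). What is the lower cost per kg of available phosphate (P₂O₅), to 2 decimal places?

€7.71 per kg P₂O₅ (option A)

option A: P₂O₅ per bag = 40 × 14% = 5.6 kg; cost = 43.15 / 5.6 = €7.7054/kg P₂O₅.
option B: P₂O₅ per bag = 40 × 21% = 8.4 kg; cost = 103.07 / 8.4 = €12.2702/kg P₂O₅.
option A is cheaper.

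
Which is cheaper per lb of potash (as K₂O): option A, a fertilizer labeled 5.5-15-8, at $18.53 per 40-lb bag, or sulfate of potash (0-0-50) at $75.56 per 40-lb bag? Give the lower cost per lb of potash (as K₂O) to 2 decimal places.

$3.78 per lb K₂O (sulfate of potash)

option A: K₂O per bag = 40 × 8% = 3.2 lb; cost = 18.53 / 3.2 = $5.7906/lb K₂O.
sulfate of potash: K₂O per bag = 40 × 50% = 20 lb; cost = 75.56 / 20 = $3.7780/lb K₂O.
sulfate of potash is cheaper.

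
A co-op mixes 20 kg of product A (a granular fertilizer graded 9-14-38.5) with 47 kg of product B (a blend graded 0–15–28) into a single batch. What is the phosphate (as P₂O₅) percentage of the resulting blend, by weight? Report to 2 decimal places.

14.70% P₂O₅

Total mass = 20 + 47 = 67 kg.
P₂O₅ mass = 14%×20 + 15%×47 = 9.85 kg.
% P₂O₅ = 9.85 / 67 = 14.7015%.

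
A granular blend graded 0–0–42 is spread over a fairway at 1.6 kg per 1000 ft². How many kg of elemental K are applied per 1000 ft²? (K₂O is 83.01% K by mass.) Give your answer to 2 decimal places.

K₂O per 1000 ft² = 1.6 × 42% = 0.672 kg.
Elemental K = 0.672 × 0.8301 = 0.557827 kg per 1000 ft².

0.56 kg K per thousand sq ft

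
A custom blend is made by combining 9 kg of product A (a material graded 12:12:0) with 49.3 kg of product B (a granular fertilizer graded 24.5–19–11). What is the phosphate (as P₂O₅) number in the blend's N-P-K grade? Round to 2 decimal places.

17.92% P₂O₅

Total mass = 9 + 49.3 = 58.3 kg.
P₂O₅ mass = 12%×9 + 19%×49.3 = 10.447 kg.
% P₂O₅ = 10.447 / 58.3 = 17.9194%.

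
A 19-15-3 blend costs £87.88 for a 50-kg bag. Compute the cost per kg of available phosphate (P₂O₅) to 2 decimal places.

P₂O₅ in bag = 50 × 15% = 7.5 kg.
Cost per kg P₂O₅ = £87.88 / 7.5 = £11.7173.

£11.72 per kg P₂O₅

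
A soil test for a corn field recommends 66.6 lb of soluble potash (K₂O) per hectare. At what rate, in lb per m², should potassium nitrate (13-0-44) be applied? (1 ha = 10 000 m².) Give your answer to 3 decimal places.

0.015 lb of product per sq m

Product per hectare = 66.6 / 44% = 151.364 lb.
Convert to per m²: 151.364 × 0.0001 = 0.0151364 lb.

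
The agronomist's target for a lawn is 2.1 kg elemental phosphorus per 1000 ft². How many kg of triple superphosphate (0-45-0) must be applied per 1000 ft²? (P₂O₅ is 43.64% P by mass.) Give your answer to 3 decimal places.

10.694 kg of product per thousand sq ft

As P₂O₅: 2.1 / 0.4364 = 4.8121 kg per 1000 ft².
Product per 1000 ft² = 4.8121 / 45% = 10.6936 kg.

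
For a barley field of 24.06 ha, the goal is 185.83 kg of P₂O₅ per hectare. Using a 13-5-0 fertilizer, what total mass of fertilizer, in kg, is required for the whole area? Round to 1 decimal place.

89421.4 kg

Product per hectare = 185.83 / 5% = 3716.6 kg.
Total product = 3716.6 × 24.06 = 89421.396 kg.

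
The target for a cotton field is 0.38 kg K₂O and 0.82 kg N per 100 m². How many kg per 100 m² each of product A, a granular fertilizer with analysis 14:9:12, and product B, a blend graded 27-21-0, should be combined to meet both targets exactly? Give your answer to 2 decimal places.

With a, b = kg per 100 m² of product A and product B:
K₂O: 0.12·a + 0·b = 0.38
N: 0.14·a + 0.27·b = 0.82
Solving simultaneously: a = 3.16667, b = 1.39506.

3.17 kg product A, 1.40 kg product B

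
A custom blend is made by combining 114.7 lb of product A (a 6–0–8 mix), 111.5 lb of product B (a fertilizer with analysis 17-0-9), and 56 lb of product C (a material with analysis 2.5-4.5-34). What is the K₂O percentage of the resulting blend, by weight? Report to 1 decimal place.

Total mass = 114.7 + 111.5 + 56 = 282.2 lb.
K₂O mass = 8%×114.7 + 9%×111.5 + 34%×56 = 38.251 lb.
% K₂O = 38.251 / 282.2 = 13.5546%.

13.6% K₂O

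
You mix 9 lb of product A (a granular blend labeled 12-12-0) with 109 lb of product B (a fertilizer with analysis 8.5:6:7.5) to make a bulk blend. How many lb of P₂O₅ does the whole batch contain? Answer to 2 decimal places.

P₂O₅ mass = 12%×9 + 6%×109 = 7.62 lb.

7.62 lb P₂O₅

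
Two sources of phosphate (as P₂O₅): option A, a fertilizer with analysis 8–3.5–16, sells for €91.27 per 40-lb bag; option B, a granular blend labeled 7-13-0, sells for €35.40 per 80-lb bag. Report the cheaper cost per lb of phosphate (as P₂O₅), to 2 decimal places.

€3.40 per lb P₂O₅ (option B)

option A: P₂O₅ per bag = 40 × 3.5% = 1.4 lb; cost = 91.27 / 1.4 = €65.1929/lb P₂O₅.
option B: P₂O₅ per bag = 80 × 13% = 10.4 lb; cost = 35.40 / 10.4 = €3.4038/lb P₂O₅.
option B is cheaper.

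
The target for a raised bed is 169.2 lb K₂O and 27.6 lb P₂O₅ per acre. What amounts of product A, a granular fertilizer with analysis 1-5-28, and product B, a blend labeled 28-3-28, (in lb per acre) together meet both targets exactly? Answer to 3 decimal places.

473.571 lb product A, 130.714 lb product B

Per-acre balance (a = product A, b = product B):
K₂O: 0.28·a + 0.28·b = 169.2
P₂O₅: 0.05·a + 0.03·b = 27.6
From row1: a = (169.2 − 0.28·b) / 0.28.
Into row2: 0.05·(169.2 − 0.28·b)/0.28 + 0.03·b = 27.6 → b = 130.7143, a = 473.5714.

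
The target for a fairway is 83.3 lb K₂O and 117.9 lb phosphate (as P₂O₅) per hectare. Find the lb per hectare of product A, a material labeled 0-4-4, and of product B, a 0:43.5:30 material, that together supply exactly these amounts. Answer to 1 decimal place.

160.3 lb product A, 256.3 lb product B

Per-hectare balance (a = product A, b = product B):
K₂O: 0.04·a + 0.3·b = 83.3
P₂O₅: 0.04·a + 0.435·b = 117.9
Eliminate a: (row1) − 0.04/0.04·(row2) → -0.135·b = -34.6, so b = 256.296.
Back-substitute: a = (83.3 − 0.3·256.296) / 0.04 = 160.278.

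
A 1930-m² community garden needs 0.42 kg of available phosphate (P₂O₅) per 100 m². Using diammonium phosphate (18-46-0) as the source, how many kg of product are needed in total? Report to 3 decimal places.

Product per 100 m² = 0.42 / 46% = 0.913043 kg.
Total product = 0.913043 × 1930 / 100 = 17.6217 kg.

17.622 kg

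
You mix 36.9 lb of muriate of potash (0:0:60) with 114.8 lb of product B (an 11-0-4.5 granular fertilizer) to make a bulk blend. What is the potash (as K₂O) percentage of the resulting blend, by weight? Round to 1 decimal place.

Total mass = 36.9 + 114.8 = 151.7 lb.
K₂O mass = 60%×36.9 + 4.5%×114.8 = 27.306 lb.
% K₂O = 27.306 / 151.7 = 18%.

18.0% K₂O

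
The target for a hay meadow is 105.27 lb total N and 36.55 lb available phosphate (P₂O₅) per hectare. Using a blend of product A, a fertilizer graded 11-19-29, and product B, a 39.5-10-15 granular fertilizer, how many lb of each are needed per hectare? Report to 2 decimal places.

Let a = lb of product A, b = lb of product B (per hectare).
N: 0.11·a + 0.395·b = 105.27
P₂O₅: 0.19·a + 0.1·b = 36.55
From row1: a = (105.27 − 0.395·b) / 0.11.
Into row2: 0.19·(105.27 − 0.395·b)/0.11 + 0.1·b = 36.55 → b = 249.505, a = 61.04996.

61.05 lb product A, 249.51 lb product B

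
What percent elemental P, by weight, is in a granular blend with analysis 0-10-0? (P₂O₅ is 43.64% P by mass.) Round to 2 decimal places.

%P = 10 × 0.4364 = 4.364%.

4.36% P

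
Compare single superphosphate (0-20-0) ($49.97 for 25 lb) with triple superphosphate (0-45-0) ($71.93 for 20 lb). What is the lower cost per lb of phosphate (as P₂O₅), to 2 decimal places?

$7.99 per lb P₂O₅ (triple superphosphate)

single superphosphate: P₂O₅ per bag = 25 × 20% = 5 lb; cost = 49.97 / 5 = $9.9940/lb P₂O₅.
triple superphosphate: P₂O₅ per bag = 20 × 45% = 9 lb; cost = 71.93 / 9 = $7.9922/lb P₂O₅.
triple superphosphate is cheaper.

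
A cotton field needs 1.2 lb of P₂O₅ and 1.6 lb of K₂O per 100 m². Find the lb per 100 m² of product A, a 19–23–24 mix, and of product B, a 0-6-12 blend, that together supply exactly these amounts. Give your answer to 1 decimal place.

3.6 lb product A, 6.1 lb product B

Per-100 m² balance (a = product A, b = product B):
P₂O₅: 0.23·a + 0.06·b = 1.2
K₂O: 0.24·a + 0.12·b = 1.6
Eliminate a: (row1) − 0.23/0.24·(row2) → -0.055·b = -0.333333, so b = 6.06061.
Back-substitute: a = (1.2 − 0.06·6.06061) / 0.23 = 3.63636.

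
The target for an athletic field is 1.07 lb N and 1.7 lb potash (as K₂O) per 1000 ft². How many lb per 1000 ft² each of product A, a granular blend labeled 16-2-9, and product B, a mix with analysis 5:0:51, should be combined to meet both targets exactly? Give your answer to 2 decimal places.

Let a = lb of product A, b = lb of product B (per 1000 ft²).
N: 0.16·a + 0.05·b = 1.07
K₂O: 0.09·a + 0.51·b = 1.7
Solving simultaneously: a = 5.97536, b = 2.27886.

5.98 lb product A, 2.28 lb product B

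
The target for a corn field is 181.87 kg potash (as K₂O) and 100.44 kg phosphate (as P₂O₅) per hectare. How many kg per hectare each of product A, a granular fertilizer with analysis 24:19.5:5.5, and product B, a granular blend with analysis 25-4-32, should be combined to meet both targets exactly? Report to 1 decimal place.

413.1 kg product A, 497.3 kg product B

With a, b = kg per hectare of product A and product B:
K₂O: 0.055·a + 0.32·b = 181.87
P₂O₅: 0.195·a + 0.04·b = 100.44
Eliminate a: (row1) − 0.055/0.195·(row2) → 0.308718·b = 153.541, so b = 497.3497.
Back-substitute: a = (181.87 − 0.32·497.3497) / 0.055 = 413.056.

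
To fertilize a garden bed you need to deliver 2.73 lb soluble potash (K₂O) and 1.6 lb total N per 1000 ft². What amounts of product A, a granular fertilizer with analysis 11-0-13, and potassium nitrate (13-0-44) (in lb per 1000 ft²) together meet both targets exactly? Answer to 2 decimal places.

11.08 lb product A, 2.93 lb potassium nitrate

Let a = lb of product A, b = lb of potassium nitrate (per 1000 ft²).
K₂O: 0.13·a + 0.44·b = 2.73
N: 0.11·a + 0.13·b = 1.6
Eliminate b: (row1) − 0.44/0.13·(row2) → -0.242308·a = -2.68538, so a = 11.0825.
Then b = (1.6 − 0.11·11.0825) / 0.13 = 2.93016.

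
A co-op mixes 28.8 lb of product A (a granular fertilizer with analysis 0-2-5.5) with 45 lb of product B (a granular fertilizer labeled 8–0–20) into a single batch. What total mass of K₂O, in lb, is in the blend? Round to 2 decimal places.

K₂O mass = 5.5%×28.8 + 20%×45 = 10.584 lb.

10.58 lb K₂O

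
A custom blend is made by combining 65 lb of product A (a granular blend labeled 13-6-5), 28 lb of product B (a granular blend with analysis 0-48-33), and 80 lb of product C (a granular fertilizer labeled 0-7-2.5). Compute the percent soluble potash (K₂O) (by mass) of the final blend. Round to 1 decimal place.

8.4% K₂O

Total mass = 65 + 28 + 80 = 173 lb.
K₂O mass = 5%×65 + 33%×28 + 2.5%×80 = 14.49 lb.
% K₂O = 14.49 / 173 = 8.37572%.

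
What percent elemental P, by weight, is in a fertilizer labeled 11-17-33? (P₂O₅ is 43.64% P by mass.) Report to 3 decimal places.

%P = 17 × 0.4364 = 7.4188%.

7.419% P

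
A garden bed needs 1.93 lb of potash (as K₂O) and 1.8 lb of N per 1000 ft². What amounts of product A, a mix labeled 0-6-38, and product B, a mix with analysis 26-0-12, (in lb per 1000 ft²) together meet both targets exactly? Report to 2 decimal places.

With a, b = lb per 1000 ft² of product A and product B:
K₂O: 0.38·a + 0.12·b = 1.93
N: 0·a + 0.26·b = 1.8
Solving simultaneously: a = 2.89271, b = 6.92308.

2.89 lb product A, 6.92 lb product B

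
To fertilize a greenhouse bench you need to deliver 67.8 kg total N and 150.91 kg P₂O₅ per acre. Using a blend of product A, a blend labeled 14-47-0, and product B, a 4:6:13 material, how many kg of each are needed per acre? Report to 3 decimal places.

189.269 kg product A, 1032.558 kg product B

Per-acre balance (a = product A, b = product B):
N: 0.14·a + 0.04·b = 67.8
P₂O₅: 0.47·a + 0.06·b = 150.91
From row1: a = (67.8 − 0.04·b) / 0.14.
Into row2: 0.47·(67.8 − 0.04·b)/0.14 + 0.06·b = 150.91 → b = 1032.5577, a = 189.2692.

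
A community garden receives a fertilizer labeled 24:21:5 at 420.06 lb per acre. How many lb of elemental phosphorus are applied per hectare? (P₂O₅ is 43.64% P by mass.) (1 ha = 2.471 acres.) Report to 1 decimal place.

95.1 lb P per hectare

P₂O₅ per acre = 420.06 × 21% = 88.2126 lb.
Elemental P = 88.2126 × 0.4364 = 38.496 lb per acre.
Convert to per hectare: 38.496 × 2.471 = 95.1236 lb.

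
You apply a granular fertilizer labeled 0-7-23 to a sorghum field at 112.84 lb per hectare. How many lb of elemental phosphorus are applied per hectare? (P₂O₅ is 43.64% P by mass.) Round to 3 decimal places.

P₂O₅ per hectare = 112.84 × 7% = 7.8988 lb.
Elemental P = 7.8988 × 0.4364 = 3.44704 lb per hectare.

3.447 lb P per hectare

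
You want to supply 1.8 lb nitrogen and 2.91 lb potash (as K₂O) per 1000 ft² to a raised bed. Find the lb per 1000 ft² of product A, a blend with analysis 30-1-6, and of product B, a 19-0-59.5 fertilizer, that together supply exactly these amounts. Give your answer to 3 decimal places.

With a, b = lb per 1000 ft² of product A and product B:
N: 0.3·a + 0.19·b = 1.8
K₂O: 0.06·a + 0.595·b = 2.91
From row1: a = (1.8 − 0.19·b) / 0.3.
Into row2: 0.06·(1.8 − 0.19·b)/0.3 + 0.595·b = 2.91 → b = 4.5781, a = 3.10054.

3.101 lb product A, 4.578 lb product B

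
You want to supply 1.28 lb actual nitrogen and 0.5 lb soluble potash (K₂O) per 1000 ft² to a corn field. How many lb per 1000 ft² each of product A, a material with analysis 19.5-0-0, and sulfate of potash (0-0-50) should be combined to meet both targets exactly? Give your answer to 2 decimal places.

6.56 lb product A, 1.00 lb sulfate of potash

With a, b = lb per 1000 ft² of product A and sulfate of potash:
N: 0.195·a + 0·b = 1.28
K₂O: 0·a + 0.5·b = 0.5
Solving simultaneously: a = 6.5641, b = 1.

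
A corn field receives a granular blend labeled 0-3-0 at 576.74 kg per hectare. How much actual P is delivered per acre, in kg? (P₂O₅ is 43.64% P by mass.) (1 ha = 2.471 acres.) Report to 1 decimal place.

3.1 kg P per acre

P₂O₅ per hectare = 576.74 × 3% = 17.3022 kg.
Elemental P = 17.3022 × 0.4364 = 7.55068 kg per hectare.
Convert to per acre: 7.55068 × 0.404694 = 3.05572 kg.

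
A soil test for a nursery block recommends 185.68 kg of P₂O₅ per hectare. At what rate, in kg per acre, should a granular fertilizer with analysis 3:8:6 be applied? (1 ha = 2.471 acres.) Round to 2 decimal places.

Product per hectare = 185.68 / 8% = 2321 kg.
Convert to per acre: 2321 × 0.404694 = 939.296 kg.

939.30 kg of product per acre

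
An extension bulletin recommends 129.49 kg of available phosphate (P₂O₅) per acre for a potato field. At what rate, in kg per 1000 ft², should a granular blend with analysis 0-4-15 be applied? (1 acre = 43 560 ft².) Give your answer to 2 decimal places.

74.32 kg of product per thousand sq ft

Product per acre = 129.49 / 4% = 3237.25 kg.
Convert to per 1000 ft²: 3237.25 × 0.0229568 = 74.317 kg.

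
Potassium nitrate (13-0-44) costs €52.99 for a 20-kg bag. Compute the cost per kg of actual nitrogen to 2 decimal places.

€20.38 per kg N

N in bag = 20 × 13% = 2.6 kg.
Cost per kg N = €52.99 / 2.6 = €20.3808.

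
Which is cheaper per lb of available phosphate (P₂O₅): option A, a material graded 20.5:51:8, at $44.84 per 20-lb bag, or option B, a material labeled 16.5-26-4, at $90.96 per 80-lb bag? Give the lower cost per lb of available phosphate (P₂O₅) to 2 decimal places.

$4.37 per lb P₂O₅ (option B)

option A: P₂O₅ per bag = 20 × 51% = 10.2 lb; cost = 44.84 / 10.2 = $4.3961/lb P₂O₅.
option B: P₂O₅ per bag = 80 × 26% = 20.8 lb; cost = 90.96 / 20.8 = $4.3731/lb P₂O₅.
option B is cheaper.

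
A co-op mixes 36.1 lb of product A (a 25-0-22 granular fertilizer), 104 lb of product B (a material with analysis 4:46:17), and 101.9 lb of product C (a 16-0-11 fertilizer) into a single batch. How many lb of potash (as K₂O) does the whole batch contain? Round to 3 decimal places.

K₂O mass = 22%×36.1 + 17%×104 + 11%×101.9 = 36.831 lb.

36.831 lb K₂O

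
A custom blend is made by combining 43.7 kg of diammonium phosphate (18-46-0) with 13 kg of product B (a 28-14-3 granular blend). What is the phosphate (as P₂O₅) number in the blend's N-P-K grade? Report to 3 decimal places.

38.663% P₂O₅

Total mass = 43.7 + 13 = 56.7 kg.
P₂O₅ mass = 46%×43.7 + 14%×13 = 21.922 kg.
% P₂O₅ = 21.922 / 56.7 = 38.6631%.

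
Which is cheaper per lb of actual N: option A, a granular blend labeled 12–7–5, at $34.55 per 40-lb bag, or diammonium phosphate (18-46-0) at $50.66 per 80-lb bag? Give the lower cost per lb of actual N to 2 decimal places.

$3.52 per lb N (diammonium phosphate)

option A: N per bag = 40 × 12% = 4.8 lb; cost = 34.55 / 4.8 = $7.1979/lb N.
diammonium phosphate: N per bag = 80 × 18% = 14.4 lb; cost = 50.66 / 14.4 = $3.5181/lb N.
diammonium phosphate is cheaper.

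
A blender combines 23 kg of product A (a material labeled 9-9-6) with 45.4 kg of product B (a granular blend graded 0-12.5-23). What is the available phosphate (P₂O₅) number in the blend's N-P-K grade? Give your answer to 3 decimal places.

11.323% P₂O₅

Total mass = 23 + 45.4 = 68.4 kg.
P₂O₅ mass = 9%×23 + 12.5%×45.4 = 7.745 kg.
% P₂O₅ = 7.745 / 68.4 = 11.3231%.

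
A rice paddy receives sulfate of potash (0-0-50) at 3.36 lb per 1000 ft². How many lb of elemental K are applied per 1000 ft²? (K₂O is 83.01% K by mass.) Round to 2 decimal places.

1.39 lb K per thousand sq ft

K₂O per 1000 ft² = 3.36 × 50% = 1.68 lb.
Elemental K = 1.68 × 0.8301 = 1.39457 lb per 1000 ft².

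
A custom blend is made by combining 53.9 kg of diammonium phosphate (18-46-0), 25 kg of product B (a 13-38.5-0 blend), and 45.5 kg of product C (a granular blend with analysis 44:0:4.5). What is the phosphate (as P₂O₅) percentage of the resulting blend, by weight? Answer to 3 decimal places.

Total mass = 53.9 + 25 + 45.5 = 124.4 kg.
P₂O₅ mass = 46%×53.9 + 38.5%×25 + 0%×45.5 = 34.419 kg.
% P₂O₅ = 34.419 / 124.4 = 27.66801%.

27.668% P₂O₅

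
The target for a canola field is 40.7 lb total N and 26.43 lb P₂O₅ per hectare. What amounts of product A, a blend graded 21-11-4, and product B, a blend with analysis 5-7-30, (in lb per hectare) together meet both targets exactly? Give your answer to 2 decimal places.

166.03 lb product A, 116.66 lb product B

Per-hectare balance (a = product A, b = product B):
N: 0.21·a + 0.05·b = 40.7
P₂O₅: 0.11·a + 0.07·b = 26.43
From row1: a = (40.7 − 0.05·b) / 0.21.
Into row2: 0.11·(40.7 − 0.05·b)/0.21 + 0.07·b = 26.43 → b = 116.663, a = 166.033.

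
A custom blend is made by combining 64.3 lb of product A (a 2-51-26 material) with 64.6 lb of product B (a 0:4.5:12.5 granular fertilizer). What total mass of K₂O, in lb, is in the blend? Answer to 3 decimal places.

24.793 lb K₂O

K₂O mass = 26%×64.3 + 12.5%×64.6 = 24.793 lb.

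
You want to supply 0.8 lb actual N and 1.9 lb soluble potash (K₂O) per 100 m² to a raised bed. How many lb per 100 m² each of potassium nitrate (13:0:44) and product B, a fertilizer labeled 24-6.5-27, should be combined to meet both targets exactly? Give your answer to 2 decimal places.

With a, b = lb per 100 m² of potassium nitrate and product B:
N: 0.13·a + 0.24·b = 0.8
K₂O: 0.44·a + 0.27·b = 1.9
Eliminate b: (row1) − 0.24/0.27·(row2) → -0.261111·a = -0.888889, so a = 3.40426.
Then b = (1.9 − 0.44·3.40426) / 0.27 = 1.48936.

3.40 lb potassium nitrate, 1.49 lb product B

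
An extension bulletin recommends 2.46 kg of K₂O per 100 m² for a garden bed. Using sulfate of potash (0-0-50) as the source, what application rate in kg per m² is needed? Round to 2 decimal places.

Product per 100 m² = 2.46 / 50% = 4.92 kg.
Convert to per m²: 4.92 × 0.01 = 0.0492 kg.

0.05 kg of product per sq m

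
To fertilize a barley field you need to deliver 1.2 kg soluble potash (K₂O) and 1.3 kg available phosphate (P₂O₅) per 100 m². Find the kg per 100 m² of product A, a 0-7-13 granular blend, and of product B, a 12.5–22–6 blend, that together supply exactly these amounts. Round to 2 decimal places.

7.62 kg product A, 3.48 kg product B

Let a = kg of product A, b = kg of product B (per 100 m²).
K₂O: 0.13·a + 0.06·b = 1.2
P₂O₅: 0.07·a + 0.22·b = 1.3
Eliminate a: (row1) − 0.13/0.07·(row2) → -0.348571·b = -1.21429, so b = 3.48361.
Back-substitute: a = (1.2 − 0.06·3.48361) / 0.13 = 7.62295.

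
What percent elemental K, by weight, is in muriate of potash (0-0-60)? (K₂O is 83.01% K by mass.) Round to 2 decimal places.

%K = 60 × 0.8301 = 49.806%.

49.81% K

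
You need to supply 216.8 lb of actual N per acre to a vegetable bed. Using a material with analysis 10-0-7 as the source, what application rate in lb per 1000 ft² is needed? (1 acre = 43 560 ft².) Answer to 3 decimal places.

49.770 lb of product per thousand sq ft

Product per acre = 216.8 / 10% = 2168 lb.
Convert to per 1000 ft²: 2168 × 0.0229568 = 49.7704 lb.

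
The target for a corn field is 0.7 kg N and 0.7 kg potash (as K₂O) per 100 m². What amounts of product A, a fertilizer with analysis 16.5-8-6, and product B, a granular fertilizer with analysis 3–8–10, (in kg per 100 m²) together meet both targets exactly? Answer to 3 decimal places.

Let a = kg of product A, b = kg of product B (per 100 m²).
N: 0.165·a + 0.03·b = 0.7
K₂O: 0.06·a + 0.1·b = 0.7
Eliminate a: (row1) − 0.165/0.06·(row2) → -0.245·b = -1.225, so b = 5.
Back-substitute: a = (0.7 − 0.03·5) / 0.165 = 3.33333.

3.333 kg product A, 5.000 kg product B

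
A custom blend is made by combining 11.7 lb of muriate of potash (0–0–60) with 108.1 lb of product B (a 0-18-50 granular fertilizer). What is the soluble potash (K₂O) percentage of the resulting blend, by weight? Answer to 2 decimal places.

50.98% K₂O

Total mass = 11.7 + 108.1 = 119.8 lb.
K₂O mass = 60%×11.7 + 50%×108.1 = 61.07 lb.
% K₂O = 61.07 / 119.8 = 50.9766%.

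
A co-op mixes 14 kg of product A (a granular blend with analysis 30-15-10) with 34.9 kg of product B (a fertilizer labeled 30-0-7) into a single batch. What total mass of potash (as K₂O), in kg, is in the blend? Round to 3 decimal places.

3.843 kg K₂O

K₂O mass = 10%×14 + 7%×34.9 = 3.843 kg.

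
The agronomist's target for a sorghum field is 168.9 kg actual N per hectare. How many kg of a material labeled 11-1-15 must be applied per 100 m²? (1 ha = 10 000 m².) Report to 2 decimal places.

Product per hectare = 168.9 / 11% = 1535.45 kg.
Convert to per 100 m²: 1535.45 × 0.01 = 15.3545 kg.

15.35 kg of product per hundred sq m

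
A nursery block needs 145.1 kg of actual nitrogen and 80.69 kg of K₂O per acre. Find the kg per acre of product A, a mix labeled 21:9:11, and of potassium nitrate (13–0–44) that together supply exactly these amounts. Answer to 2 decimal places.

Let a = kg of product A, b = kg of potassium nitrate (per acre).
N: 0.21·a + 0.13·b = 145.1
K₂O: 0.11·a + 0.44·b = 80.69
Eliminate a: (row1) − 0.21/0.11·(row2) → -0.71·b = -8.94455, so b = 12.598.
Back-substitute: a = (145.1 − 0.13·12.598) / 0.21 = 683.154.

683.15 kg product A, 12.60 kg potassium nitrate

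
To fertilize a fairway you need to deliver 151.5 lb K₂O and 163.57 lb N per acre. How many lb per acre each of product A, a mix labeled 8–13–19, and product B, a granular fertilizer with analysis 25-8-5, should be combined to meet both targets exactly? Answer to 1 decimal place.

682.7 lb product A, 435.8 lb product B

Let a = lb of product A, b = lb of product B (per acre).
K₂O: 0.19·a + 0.05·b = 151.5
N: 0.08·a + 0.25·b = 163.57
Solving simultaneously: a = 682.678, b = 435.823.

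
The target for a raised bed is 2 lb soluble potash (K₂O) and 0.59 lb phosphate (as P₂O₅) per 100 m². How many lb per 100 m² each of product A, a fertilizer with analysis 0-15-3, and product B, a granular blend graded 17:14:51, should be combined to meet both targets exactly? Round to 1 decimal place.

Let a = lb of product A, b = lb of product B (per 100 m²).
K₂O: 0.03·a + 0.51·b = 2
P₂O₅: 0.15·a + 0.14·b = 0.59
Eliminate b: (row1) − 0.51/0.14·(row2) → -0.516429·a = -0.149286, so a = 0.289073.
Then b = (0.59 − 0.15·0.289073) / 0.14 = 3.90456.

0.3 lb product A, 3.9 lb product B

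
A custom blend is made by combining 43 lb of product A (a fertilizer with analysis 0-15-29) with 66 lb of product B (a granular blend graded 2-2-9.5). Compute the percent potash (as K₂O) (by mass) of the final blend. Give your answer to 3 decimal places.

Total mass = 43 + 66 = 109 lb.
K₂O mass = 29%×43 + 9.5%×66 = 18.74 lb.
% K₂O = 18.74 / 109 = 17.1927%.

17.193% K₂O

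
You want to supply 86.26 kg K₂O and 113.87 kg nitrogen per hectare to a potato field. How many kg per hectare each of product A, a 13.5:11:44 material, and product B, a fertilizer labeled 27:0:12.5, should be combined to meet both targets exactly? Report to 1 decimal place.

88.9 kg product A, 377.3 kg product B

Per-hectare balance (a = product A, b = product B):
K₂O: 0.44·a + 0.125·b = 86.26
N: 0.135·a + 0.27·b = 113.87
From row1: a = (86.26 − 0.125·b) / 0.44.
Into row2: 0.135·(86.26 − 0.125·b)/0.44 + 0.27·b = 113.87 → b = 377.314, a = 88.8541.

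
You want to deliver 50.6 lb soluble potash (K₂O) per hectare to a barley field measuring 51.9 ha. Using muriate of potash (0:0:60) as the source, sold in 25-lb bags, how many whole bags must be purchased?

Product per hectare = 50.6 / 60% = 84.3333 lb.
Total product = 84.3333 × 51.9 = 4376.9 lb.
Bags = ⌈4376.9 / 25⌉ = 176.

176 bags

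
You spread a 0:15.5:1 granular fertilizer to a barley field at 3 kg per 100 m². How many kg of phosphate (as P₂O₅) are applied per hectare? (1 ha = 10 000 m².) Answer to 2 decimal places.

46.50 kg P₂O₅ per hectare

P₂O₅ per 100 m² = 3 × 15.5% = 0.465 kg.
Convert to per hectare: 0.465 × 100 = 46.5 kg.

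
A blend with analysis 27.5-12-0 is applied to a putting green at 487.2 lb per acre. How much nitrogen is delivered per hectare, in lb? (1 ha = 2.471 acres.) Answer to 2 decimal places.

nitrogen per acre = 487.2 × 27.5% = 133.98 lb.
Convert to per hectare: 133.98 × 2.471 = 331.0646 lb.

331.06 lb N per hectare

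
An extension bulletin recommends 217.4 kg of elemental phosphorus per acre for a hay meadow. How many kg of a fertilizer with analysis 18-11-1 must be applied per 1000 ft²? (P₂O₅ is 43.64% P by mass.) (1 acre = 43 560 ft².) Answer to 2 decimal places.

103.97 kg of product per thousand sq ft

As P₂O₅: 217.4 / 0.4364 = 498.167 kg per acre.
Product per acre = 498.167 / 11% = 4528.79 kg.
Convert to per 1000 ft²: 4528.79 × 0.0229568 = 103.967 kg.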